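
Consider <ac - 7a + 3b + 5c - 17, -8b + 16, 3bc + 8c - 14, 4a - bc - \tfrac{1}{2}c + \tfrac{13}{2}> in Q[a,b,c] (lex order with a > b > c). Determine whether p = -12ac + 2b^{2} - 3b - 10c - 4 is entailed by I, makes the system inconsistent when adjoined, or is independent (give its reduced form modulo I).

First compute the reduced Gröbner basis of I by Buchberger's algorithm.
f_1 = ac - 7a + 3b + 5c - 17, LT = ac.
f_2 = -8b + 16, LT = b.
f_3 = 3bc + 8c - 14, LT = bc.
f_4 = 4a - bc - \tfrac{1}{2}c + \tfrac{13}{2}, LT = a.

S(f_1,f_3): lcm = abc. S = -7ab - \tfrac{8}{3}ac + \tfrac{14}{3}a + 3b^{2} + 5bc - 17b.
  reduce S modulo (f_1, f_2, f_3, f_4):
  remainder \tfrac{35}{6}c - \tfrac{35}{6} ≠ 0; add h_5 = \tfrac{35}{6}c - \tfrac{35}{6} to the basis.

The other S-polynomials (S(f_1,f_2), S(f_1,f_4), S(f_2,f_3), S(f_2,f_4), S(f_3,f_4), S(f_1,h_5), S(f_2,h_5), S(f_3,h_5), S(f_4,h_5)) all reduce to 0 modulo the current basis, so we have a Gröbner basis.
Inter-reduce: drop elements whose leading term is divisible by another's, tail-reduce, and make monic.
Reduced Gröbner basis: {a + 1, b - 2, c - 1}.
Label its elements g_1 = a + 1, g_2 = b - 2, g_3 = c - 1.

Reduce p = -12ac + 2b^{2} - 3b - 10c - 4 modulo G:
  leading term ac: subtract (-12c)·g_1 from -12ac + 2b^{2} - 3b - 10c - 4 → 2b^{2} - 3b + 2c - 4
  leading term b^{2}: subtract (2b)·g_2 from 2b^{2} - 3b + 2c - 4 → b + 2c - 4
  leading term b: subtract (1)·g_2 from b + 2c - 4 → 2c - 2
  leading term c: subtract (2)·g_3 from 2c - 2 → 0
  normal form = 0.
Since the normal form is 0, p ∈ I.

-12ac + 2b^{2} - 3b - 10c - 4 lies in I (it reduces to 0).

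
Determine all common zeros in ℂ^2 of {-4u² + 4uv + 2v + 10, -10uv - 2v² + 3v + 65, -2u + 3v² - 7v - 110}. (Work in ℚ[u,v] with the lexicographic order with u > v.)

Compute a lex Gröbner basis by Buchberger's algorithm.
f_1 = -4u² + 4uv + 2v + 10, LT = u².
f_2 = -10uv - 2v² + 3v + 65, LT = uv.
f_3 = -2u + 3v² - 7v - 110, LT = u.

S(f_1,f_2): lcm = u²v. S = -6/5uv² + 3/10uv + 13/2u - ½v² - 5/2v.
  leading term uv²: subtract (3/25v)·f_2 from -6/5uv² + 3/10uv + 13/2u - ½v² - 5/2v → 3/10uv + 13/2u + 6/25v³ - 43/50v² - 103/10v
  leading term uv: subtract (-3/100)·f_2 from 3/10uv + 13/2u + 6/25v³ - 43/50v² - 103/10v → 13/2u + 6/25v³ - 23/25v² - 1021/100v + 39/20
  leading term u: subtract (-13/4)·f_3 from 13/2u + 6/25v³ - 23/25v² - 1021/100v + 39/20 → 6/25v³ + 883/100v² - 824/25v - 7111/20
  leading term v³: no divisor's leading term divides it; move 6/25v³ to the remainder.
  leading term v²: no divisor's leading term divides it; move 883/100v² to the remainder.
  leading term v: no divisor's leading term divides it; move -824/25v to the remainder.
  leading term 1: no divisor's leading term divides it; move -7111/20 to the remainder.
  remainder 6/25v³ + 883/100v² - 824/25v - 7111/20 ≠ 0; add h_4 = 6/25v³ + 883/100v² - 824/25v - 7111/20 to the basis.

S(f_1,f_3): lcm = u². S = 3/2uv² - 9/2uv - 55u - ½v - 5/2.
  leading term uv²: subtract (-3/20v)·f_2 from 3/2uv² - 9/2uv - 55u - ½v - 5/2 → -9/2uv - 55u - 3/10v³ + 9/20v² + 37/4v - 5/2
  leading term uv: subtract (9/20)·f_2 from -9/2uv - 55u - 3/10v³ + 9/20v² + 37/4v - 5/2 → -55u - 3/10v³ + 27/20v² + 79/10v - 127/4
  leading term u: subtract (55/2)·f_3 from -55u - 3/10v³ + 27/20v² + 79/10v - 127/4 → -3/10v³ - 1623/20v² + 1002/5v + 11973/4
  leading term v³: subtract (-5/4)·h_4 from -3/10v³ - 1623/20v² + 1002/5v + 11973/4 → -5609/80v² + 796/5v + 40781/16
  leading term v²: no divisor's leading term divides it; move -5609/80v² to the remainder.
  leading term v: no divisor's leading term divides it; move 796/5v to the remainder.
  leading term 1: no divisor's leading term divides it; move 40781/16 to the remainder.
  remainder -5609/80v² + 796/5v + 40781/16 ≠ 0; add h_5 = -5609/80v² + 796/5v + 40781/16 to the basis.

S(f_2,f_3): lcm = uv. S = 3/2v³ - 33/10v² - 553/10v - 13/2.
  leading term v³: subtract (25/4)·h_4 from 3/2v³ - 33/10v² - 553/10v - 13/2 → -4679/80v² + 1507/10v + 35451/16
  leading term v²: subtract (4679/5609)·h_5 from -4679/80v² + 1507/10v + 35451/16 → 200759/11218v + 1003795/11218
  leading term v: no divisor's leading term divides it; move 200759/11218v to the remainder.
  leading term 1: no divisor's leading term divides it; move 1003795/11218 to the remainder.
  remainder 200759/11218v + 1003795/11218 ≠ 0; add h_6 = 200759/11218v + 1003795/11218 to the basis.

S(f_1,h_4): leading monomials are coprime, so the S-polynomial reduces to 0 (Buchberger's first criterion).
S(f_2,h_4): lcm = uv³. S = -883/24uv² + 412/3uv + 35555/24u + ⅕v⁴ - 3/10v³ - 13/2v².
  leading term uv²: subtract (883/240v)·f_2 from -883/24uv² + 412/3uv + 35555/24u + ⅕v⁴ - 3/10v³ - 13/2v² → 412/3uv + 35555/24u + ⅕v⁴ + 847/120v³ - 1403/80v² - 11479/48v
  leading term uv: subtract (-206/15)·f_2 from 412/3uv + 35555/24u + ⅕v⁴ + 847/120v³ - 1403/80v² - 11479/48v → 35555/24u + ⅕v⁴ + 847/120v³ - 10801/240v² - 47507/240v + 2678/3
  leading term u: subtract (-35555/48)·f_3 from 35555/24u + ⅕v⁴ + 847/120v³ - 10801/240v² - 47507/240v + 2678/3 → ⅕v⁴ + 847/120v³ + 130631/60v² - 107661/20v - 1934101/24
  leading term v⁴: subtract (⅚v)·h_4 from ⅕v⁴ + 847/120v³ + 130631/60v² - 107661/20v - 1934101/24 → -3/10v³ + 44093/20v² - 610411/120v - 1934101/24
  leading term v³: subtract (-5/4)·h_4 from -3/10v³ + 44093/20v² - 610411/120v - 1934101/24 → 35451/16v² - 123071/24v - 3889535/48
  leading term v²: subtract (-177255/5609)·h_5 from 35451/16v² - 123071/24v - 3889535/48 → -13049335/134616v - 65246675/134616
  leading term v: subtract (-65/12)·h_6 from -13049335/134616v - 65246675/134616 → 0
  remainder 0.

S(f_3,h_4): leading monomials are coprime, so the S-polynomial reduces to 0 (Buchberger's first criterion).
S(f_1,h_5): leading monomials are coprime, so the S-polynomial reduces to 0 (Buchberger's first criterion).
S(f_2,h_5): lcm = uv². S = 12736/5609uv + 203905/5609u + ⅕v³ - 3/10v² - 13/2v.
  leading term uv: subtract (-6368/28045)·f_2 from 12736/5609uv + 203905/5609u + ⅕v³ - 3/10v² - 13/2v → 203905/5609u + ⅕v³ - 42299/56090v² - 326377/56090v + 82784/5609
  leading term u: subtract (-203905/11218)·f_3 from 203905/5609u + ⅕v³ - 42299/56090v² - 326377/56090v + 82784/5609 → ⅕v³ + 1508138/28045v² - 3731526/28045v - 11131991/5609
  leading term v³: subtract (⅚)·h_4 from ⅕v³ + 1508138/28045v² - 3731526/28045v - 11131991/5609 → 6248513/134616v² - 1776734/16827v - 227282185/134616
  leading term v²: subtract (-62485130/94382643)·h_5 from 6248513/134616v² - 1776734/16827v - 227282185/134616 → -6022770/31460881v - 30113850/31460881
  leading term v: subtract (-60/5609)·h_6 from -6022770/31460881v - 30113850/31460881 → 0
  remainder 0.

S(f_3,h_5): leading monomials are coprime, so the S-polynomial reduces to 0 (Buchberger's first criterion).
S(h_4,h_5): lcm = v³. S = 5258411/134616v² - 1699193/16827v - 35555/24.
  leading term v²: subtract (-52584110/94382643)·h_5 from 5258411/134616v² - 1699193/16827v - 35555/24 → -386461075/31460881v - 1932305375/31460881
  leading term v: subtract (-3850/5609)·h_6 from -386461075/31460881v - 1932305375/31460881 → 0
  remainder 0.

S(f_1,h_6): leading monomials are coprime, so the S-polynomial reduces to 0 (Buchberger's first criterion).
S(f_2,h_6): lcm = uv. S = -5u + ⅕v² - 3/10v - 13/2.
  leading term u: subtract (5/2)·f_3 from -5u + ⅕v² - 3/10v - 13/2 → -73/10v² + 86/5v + 537/2
  leading term v²: subtract (584/5609)·h_5 from -73/10v² + 86/5v + 537/2 → 3502/5609v + 17510/5609
  leading term v: subtract (7004/200759)·h_6 from 3502/5609v + 17510/5609 → 0
  remainder 0.

S(f_3,h_6): leading monomials are coprime, so the S-polynomial reduces to 0 (Buchberger's first criterion).
S(h_4,h_6): lcm = v³. S = 763/24v² - 412/3v - 35555/24.
  leading term v²: subtract (-7630/16827)·h_5 from 763/24v² - 412/3v - 35555/24 → -365404/5609v - 1827020/5609
  leading term v: subtract (-56216/15443)·h_6 from -365404/5609v - 1827020/5609 → 0
  remainder 0.

S(h_5,h_6): lcm = v². S = -40781/5609v - 203905/5609.
  leading term v: subtract (-6274/15443)·h_6 from -40781/5609v - 203905/5609 → 0
  remainder 0.

Every S-polynomial of the final basis reduces to 0, so we have a Gröbner basis.
Inter-reduce: drop elements whose leading term is divisible by another's, tail-reduce, and make monic.
Reduced Gröbner basis: {u, v + 5}.

Since the basis is lex-ordered, v + 5 is univariate in v. Its roots are {-5}. Back-substituting each root into the other basis elements fixes the other coordinates.
  v = -5: the earlier basis element becomes u = 0, giving u = 0 — point (0, -5).

{(0, -5)}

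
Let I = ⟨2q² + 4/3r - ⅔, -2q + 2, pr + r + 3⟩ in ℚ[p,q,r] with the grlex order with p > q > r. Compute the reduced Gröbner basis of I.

G = {p - 2, q - 1, r + 1}

f_1 = 2q² + 4/3r - ⅔, LT = q².
f_2 = -2q + 2, LT = q.
f_3 = pr + r + 3, LT = pr.

S(f_1,f_2): lcm = q². S = q + ⅔r - ⅓.
  leading term q: subtract (-½)·f_2 from q + ⅔r - ⅓ → ⅔r + ⅔
  leading term r: no divisor's leading term divides it; move ⅔r to the remainder.
  leading term 1: no divisor's leading term divides it; move ⅔ to the remainder.
  remainder ⅔r + ⅔ ≠ 0; add g_4 = ⅔r + ⅔ to the basis.

S(f_3,g_4): lcm = pr. S = -p + r + 3.
  leading term p: no divisor's leading term divides it; move -p to the remainder.
  leading term r: subtract (3/2)·g_4 from r + 3 → 2
  leading term 1: no divisor's leading term divides it; move 2 to the remainder.
  remainder -p + 2 ≠ 0; add g_5 = -p + 2 to the basis.

The other S-polynomials (S(f_1,f_3), S(f_2,f_3), S(f_1,g_4), S(f_2,g_4), S(f_1,g_5), S(f_2,g_5), S(f_3,g_5), S(g_4,g_5)) all reduce to 0 modulo the current basis, so we have a Gröbner basis.
Inter-reduce: drop elements whose leading term is divisible by another's, tail-reduce, and make monic.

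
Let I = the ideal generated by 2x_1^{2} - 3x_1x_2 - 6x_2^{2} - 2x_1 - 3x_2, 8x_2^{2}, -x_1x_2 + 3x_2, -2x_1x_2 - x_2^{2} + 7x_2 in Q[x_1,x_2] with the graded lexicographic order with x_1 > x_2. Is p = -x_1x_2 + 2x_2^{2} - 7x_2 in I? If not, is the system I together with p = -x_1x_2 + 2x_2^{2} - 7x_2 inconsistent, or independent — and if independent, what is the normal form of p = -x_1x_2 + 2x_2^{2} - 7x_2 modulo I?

First compute the reduced Gröbner basis of I by Buchberger's algorithm.
f_1 = 2x_1^{2} - 3x_1x_2 - 6x_2^{2} - 2x_1 - 3x_2, LT = x_1^{2}.
f_2 = 8x_2^{2}, LT = x_2^{2}.
f_3 = -x_1x_2 + 3x_2, LT = x_1x_2.
f_4 = -2x_1x_2 - x_2^{2} + 7x_2, LT = x_1x_2.

S(f_1,f_2): leading monomials are coprime, so the S-polynomial reduces to 0 (Buchberger's first criterion).
S(f_1,f_3): lcm = x_1^{2}x_2. S = -\tfrac{3}{2}x_1x_2^{2} - 3x_2^{3} + 2x_1x_2 - \tfrac{3}{2}x_2^{2}.
  leading term x_1x_2^{2}: subtract (-\tfrac{3}{16}x_1)·f_2 from -\tfrac{3}{2}x_1x_2^{2} - 3x_2^{3} + 2x_1x_2 - \tfrac{3}{2}x_2^{2} → -3x_2^{3} + 2x_1x_2 - \tfrac{3}{2}x_2^{2}
  leading term x_2^{3}: subtract (-\tfrac{3}{8}x_2)·f_2 from -3x_2^{3} + 2x_1x_2 - \tfrac{3}{2}x_2^{2} → 2x_1x_2 - \tfrac{3}{2}x_2^{2}
  leading term x_1x_2: subtract (-2)·f_3 from 2x_1x_2 - \tfrac{3}{2}x_2^{2} → -\tfrac{3}{2}x_2^{2} + 6x_2
  leading term x_2^{2}: subtract (-\tfrac{3}{16})·f_2 from -\tfrac{3}{2}x_2^{2} + 6x_2 → 6x_2
  leading term x_2: no divisor's leading term divides it; move 6x_2 to the remainder.
  remainder 6x_2 ≠ 0; add h_5 = 6x_2 to the basis.

S(f_1,f_4): lcm = x_1^{2}x_2. S = -2x_1x_2^{2} - 3x_2^{3} + \tfrac{5}{2}x_1x_2 - \tfrac{3}{2}x_2^{2}.
  leading term x_1x_2^{2}: subtract (-\tfrac{1}{4}x_1)·f_2 from -2x_1x_2^{2} - 3x_2^{3} + \tfrac{5}{2}x_1x_2 - \tfrac{3}{2}x_2^{2} → -3x_2^{3} + \tfrac{5}{2}x_1x_2 - \tfrac{3}{2}x_2^{2}
  leading term x_2^{3}: subtract (-\tfrac{3}{8}x_2)·f_2 from -3x_2^{3} + \tfrac{5}{2}x_1x_2 - \tfrac{3}{2}x_2^{2} → \tfrac{5}{2}x_1x_2 - \tfrac{3}{2}x_2^{2}
  leading term x_1x_2: subtract (-\tfrac{5}{2})·f_3 from \tfrac{5}{2}x_1x_2 - \tfrac{3}{2}x_2^{2} → -\tfrac{3}{2}x_2^{2} + \tfrac{15}{2}x_2
  leading term x_2^{2}: subtract (-\tfrac{3}{16})·f_2 from -\tfrac{3}{2}x_2^{2} + \tfrac{15}{2}x_2 → \tfrac{15}{2}x_2
  leading term x_2: subtract (\tfrac{5}{4})·h_5 from \tfrac{15}{2}x_2 → 0
  remainder 0.

S(f_2,f_3): lcm = x_1x_2^{2}. S = 3x_2^{2}.
  leading term x_2^{2}: subtract (\tfrac{3}{8})·f_2 from 3x_2^{2} → 0
  remainder 0.

S(f_2,f_4): lcm = x_1x_2^{2}. S = -\tfrac{1}{2}x_2^{3} + \tfrac{7}{2}x_2^{2}.
  leading term x_2^{3}: subtract (-\tfrac{1}{16}x_2)·f_2 from -\tfrac{1}{2}x_2^{3} + \tfrac{7}{2}x_2^{2} → \tfrac{7}{2}x_2^{2}
  leading term x_2^{2}: subtract (\tfrac{7}{16})·f_2 from \tfrac{7}{2}x_2^{2} → 0
  remainder 0.

S(f_3,f_4): lcm = x_1x_2. S = -\tfrac{1}{2}x_2^{2} + \tfrac{1}{2}x_2.
  leading term x_2^{2}: subtract (-\tfrac{1}{16})·f_2 from -\tfrac{1}{2}x_2^{2} + \tfrac{1}{2}x_2 → \tfrac{1}{2}x_2
  leading term x_2: subtract (\tfrac{1}{12})·h_5 from \tfrac{1}{2}x_2 → 0
  remainder 0.

S(f_1,h_5): leading monomials are coprime, so the S-polynomial reduces to 0 (Buchberger's first criterion).
S(f_2,h_5): lcm = x_2^{2}. S = 0.
  remainder 0.

S(f_3,h_5): lcm = x_1x_2. S = -3x_2.
  leading term x_2: subtract (-\tfrac{1}{2})·h_5 from -3x_2 → 0
  remainder 0.

S(f_4,h_5): lcm = x_1x_2. S = \tfrac{1}{2}x_2^{2} - \tfrac{7}{2}x_2.
  leading term x_2^{2}: subtract (\tfrac{1}{16})·f_2 from \tfrac{1}{2}x_2^{2} - \tfrac{7}{2}x_2 → -\tfrac{7}{2}x_2
  leading term x_2: subtract (-\tfrac{7}{12})·h_5 from -\tfrac{7}{2}x_2 → 0
  remainder 0.

Every S-polynomial of the final basis reduces to 0, so we have a Gröbner basis.
Inter-reduce: drop elements whose leading term is divisible by another's, tail-reduce, and make monic.
Reduced Gröbner basis: {x_1^{2} - x_1, x_2}.
Label its elements g_1 = x_1^{2} - x_1, g_2 = x_2.

Reduce p = -x_1x_2 + 2x_2^{2} - 7x_2 modulo G:
  leading term x_1x_2: subtract (-x_1)·g_2 from -x_1x_2 + 2x_2^{2} - 7x_2 → 2x_2^{2} - 7x_2
  leading term x_2^{2}: subtract (2x_2)·g_2 from 2x_2^{2} - 7x_2 → -7x_2
  leading term x_2: subtract (-7)·g_2 from -7x_2 → 0
  normal form = 0.
Since the normal form is 0, p ∈ I.

-x_1x_2 + 2x_2^{2} - 7x_2 lies in I (it reduces to 0).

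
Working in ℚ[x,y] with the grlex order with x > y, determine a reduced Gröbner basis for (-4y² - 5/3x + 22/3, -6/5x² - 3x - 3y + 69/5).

G = {x² + 5/2x + 5/2y - 23/2, y² + 5/12x - 11/6}

f_1 = -4y² - 5/3x + 22/3, LT = y².
f_2 = -6/5x² - 3x - 3y + 69/5, LT = x².

The S-polynomials (S(f_1,f_2)) all reduce to 0 modulo the current basis, so we have a Gröbner basis.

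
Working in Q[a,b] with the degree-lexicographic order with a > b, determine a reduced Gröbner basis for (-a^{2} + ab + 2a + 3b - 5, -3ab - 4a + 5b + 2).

f_1 = -a^{2} + ab + 2a + 3b - 5, LT = a^{2}.
f_2 = -3ab - 4a + 5b + 2, LT = ab.

S(f_1,f_2): lcm = a^{2}b. S = -ab^{2} - \tfrac{4}{3}a^{2} - \tfrac{1}{3}ab - 3b^{2} + \tfrac{2}{3}a + 5b.
  leading term ab^{2}: subtract (\tfrac{1}{3}b)·f_2 from -ab^{2} - \tfrac{4}{3}a^{2} - \tfrac{1}{3}ab - 3b^{2} + \tfrac{2}{3}a + 5b → -\tfrac{4}{3}a^{2} + ab - \tfrac{14}{3}b^{2} + \tfrac{2}{3}a + \tfrac{13}{3}b
  leading term a^{2}: subtract (\tfrac{4}{3})·f_1 from -\tfrac{4}{3}a^{2} + ab - \tfrac{14}{3}b^{2} + \tfrac{2}{3}a + \tfrac{13}{3}b → -\tfrac{1}{3}ab - \tfrac{14}{3}b^{2} - 2a + \tfrac{1}{3}b + \tfrac{20}{3}
  leading term ab: subtract (\tfrac{1}{9})·f_2 from -\tfrac{1}{3}ab - \tfrac{14}{3}b^{2} - 2a + \tfrac{1}{3}b + \tfrac{20}{3} → -\tfrac{14}{3}b^{2} - \tfrac{14}{9}a - \tfrac{2}{9}b + \tfrac{58}{9}
  leading term b^{2}: no divisor's leading term divides it; move -\tfrac{14}{3}b^{2} to the remainder.
  leading term a: no divisor's leading term divides it; move -\tfrac{14}{9}a to the remainder.
  leading term b: no divisor's leading term divides it; move -\tfrac{2}{9}b to the remainder.
  leading term 1: no divisor's leading term divides it; move \tfrac{58}{9} to the remainder.
  remainder -\tfrac{14}{3}b^{2} - \tfrac{14}{9}a - \tfrac{2}{9}b + \tfrac{58}{9} ≠ 0; add g_3 = -\tfrac{14}{3}b^{2} - \tfrac{14}{9}a - \tfrac{2}{9}b + \tfrac{58}{9} to the basis.

The other S-polynomials (S(f_1,g_3), S(f_2,g_3)) all reduce to 0 modulo the current basis, so we have a Gröbner basis.

G = {a^{2} - \tfrac{2}{3}a - \tfrac{14}{3}b + \tfrac{13}{3}, ab + \tfrac{4}{3}a - \tfrac{5}{3}b - \tfrac{2}{3}, b^{2} + \tfrac{1}{3}a + \tfrac{1}{21}b - \tfrac{29}{21}}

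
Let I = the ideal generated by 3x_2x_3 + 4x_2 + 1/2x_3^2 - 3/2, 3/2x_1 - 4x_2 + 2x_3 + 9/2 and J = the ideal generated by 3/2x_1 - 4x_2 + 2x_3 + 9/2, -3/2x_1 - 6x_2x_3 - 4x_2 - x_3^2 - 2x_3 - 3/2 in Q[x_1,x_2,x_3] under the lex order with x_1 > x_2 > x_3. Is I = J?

Equality of ideals is decidable: compute both reduced Gröbner bases (unique for the ordering) and check whether they agree.
Buchberger on the first generating set:
f_1 = 3x_2x_3 + 4x_2 + 1/2x_3^2 - 3/2, LT = x_2x_3.
f_2 = 3/2x_1 - 4x_2 + 2x_3 + 9/2, LT = x_1.

The S-polynomials (S(f_1,f_2)) all reduce to 0 modulo the current basis, so we have a Gröbner basis.
Inter-reduce: drop elements whose leading term is divisible by another's, tail-reduce, and make monic.
Reduced Gröbner basis: {x_1 - 8/3x_2 + 4/3x_3 + 3, x_2x_3 + 4/3x_2 + 1/6x_3^2 - 1/2}.

Buchberger on the second generating set:
h_1 = 3/2x_1 - 4x_2 + 2x_3 + 9/2, LT = x_1.
h_2 = -3/2x_1 - 6x_2x_3 - 4x_2 - x_3^2 - 2x_3 - 3/2, LT = x_1.

S(h_1,h_2): lcm = x_1. S = -4x_2x_3 - 16/3x_2 - 2/3x_3^2 + 2.
  leading term x_2x_3: no divisor's leading term divides it; move -4x_2x_3 to the remainder.
  leading term x_2: no divisor's leading term divides it; move -16/3x_2 to the remainder.
  leading term x_3^2: no divisor's leading term divides it; move -2/3x_3^2 to the remainder.
  leading term 1: no divisor's leading term divides it; move 2 to the remainder.
  remainder -4x_2x_3 - 16/3x_2 - 2/3x_3^2 + 2 ≠ 0; add k_3 = -4x_2x_3 - 16/3x_2 - 2/3x_3^2 + 2 to the basis.

The other S-polynomials (S(h_1,k_3), S(h_2,k_3)) all reduce to 0 modulo the current basis, so we have a Gröbner basis.
Inter-reduce: drop elements whose leading term is divisible by another's, tail-reduce, and make monic.
Reduced Gröbner basis: {x_1 - 8/3x_2 + 4/3x_3 + 3, x_2x_3 + 4/3x_2 + 1/6x_3^2 - 1/2}.

The two bases agree; hence the ideals are identical.

Yes, the ideals are equal.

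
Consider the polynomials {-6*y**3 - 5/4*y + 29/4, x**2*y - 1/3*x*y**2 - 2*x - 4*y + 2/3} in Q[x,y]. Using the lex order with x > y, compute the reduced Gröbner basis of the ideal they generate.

f_1 = -6*y**3 - 5/4*y + 29/4, LT = y**3.
f_2 = x**2*y - 1/3*x*y**2 - 2*x - 4*y + 2/3, LT = x**2*y.

S(f_1,f_2): lcm = x**2*y**3. S = 5/24*x**2*y - 29/24*x**2 + 1/3*x*y**4 + 2*x*y**2 + 4*y**3 - 2/3*y**2.
  leading term x**2*y: subtract (5/24)·f_2 from 5/24*x**2*y - 29/24*x**2 + 1/3*x*y**4 + 2*x*y**2 + 4*y**3 - 2/3*y**2 → -29/24*x**2 + 1/3*x*y**4 + 149/72*x*y**2 + 5/12*x + 4*y**3 - 2/3*y**2 + 5/6*y - 5/36
  leading term x**2: no divisor's leading term divides it; move -29/24*x**2 to the remainder.
  leading term x*y**4: subtract (-1/18*x*y)·f_1 from 1/3*x*y**4 + 149/72*x*y**2 + 5/12*x + 4*y**3 - 2/3*y**2 + 5/6*y - 5/36 → 2*x*y**2 + 29/72*x*y + 5/12*x + 4*y**3 - 2/3*y**2 + 5/6*y - 5/36
  leading term x*y**2: no divisor's leading term divides it; move 2*x*y**2 to the remainder.
  leading term x*y: no divisor's leading term divides it; move 29/72*x*y to the remainder.
  leading term x: no divisor's leading term divides it; move 5/12*x to the remainder.
  leading term y**3: subtract (-2/3)·f_1 from 4*y**3 - 2/3*y**2 + 5/6*y - 5/36 → -2/3*y**2 + 169/36
  leading term y**2: no divisor's leading term divides it; move -2/3*y**2 to the remainder.
  leading term 1: no divisor's leading term divides it; move 169/36 to the remainder.
  remainder -29/24*x**2 + 2*x*y**2 + 29/72*x*y + 5/12*x - 2/3*y**2 + 169/36 ≠ 0; add g_3 = -29/24*x**2 + 2*x*y**2 + 29/72*x*y + 5/12*x - 2/3*y**2 + 169/36 to the basis.

S(f_1,g_3): leading monomials are coprime, so the S-polynomial reduces to 0 (Buchberger's first criterion).
S(f_2,g_3): lcm = x**2*y. S = 48/29*x*y**3 + 10/29*x*y - 2*x - 16/29*y**3 - 10/87*y + 2/3.
  leading term x*y**3: subtract (-8/29*x)·f_1 from 48/29*x*y**3 + 10/29*x*y - 2*x - 16/29*y**3 - 10/87*y + 2/3 → -16/29*y**3 - 10/87*y + 2/3
  leading term y**3: subtract (8/87)·f_1 from -16/29*y**3 - 10/87*y + 2/3 → 0
  remainder 0.

Every S-polynomial of the final basis reduces to 0, so we have a Gröbner basis.
Inter-reduce: drop elements whose leading term is divisible by another's, tail-reduce, and make monic.

G = {x**2 - 48/29*x*y**2 - 1/3*x*y - 10/29*x + 16/29*y**2 - 338/87, y**3 + 5/24*y - 29/24}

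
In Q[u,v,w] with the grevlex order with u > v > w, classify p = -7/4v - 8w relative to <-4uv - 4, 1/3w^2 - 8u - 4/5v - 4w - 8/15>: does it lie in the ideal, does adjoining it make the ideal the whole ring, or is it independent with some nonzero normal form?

-7/4v - 8w is independent of I; its normal form modulo I is -7/4v - 8w.

First compute the reduced Gröbner basis of I by Buchberger's algorithm.
f_1 = -4uv - 4, LT = uv.
f_2 = 1/3w^2 - 8u - 4/5v - 4w - 8/15, LT = w^2.

The S-polynomials (S(f_1,f_2)) all reduce to 0 modulo the current basis, so we have a Gröbner basis.
Inter-reduce: drop elements whose leading term is divisible by another's, tail-reduce, and make monic.
Reduced Gröbner basis: {uv + 1, w^2 - 24u - 12/5v - 12w - 8/5}.
Label its elements g_1 = uv + 1, g_2 = w^2 - 24u - 12/5v - 12w - 8/5.

Reduce p = -7/4v - 8w modulo G:
  leading term v: no divisor's leading term divides it; move -7/4v to the remainder.
  leading term w: no divisor's leading term divides it; move -8w to the remainder.
  normal form = -7/4v - 8w.
The normal form is nonzero, so p ∉ I. Since p minus its normal form lies in I, I + (p) = I + (r) where r = -7/4v - 8w; decide whether this ideal is the whole ring.
Run Buchberger on G together with r (pairs among the g_i already reduce to 0 since G is a Gröbner basis):
g_1 = uv + 1, LT = uv.
g_2 = w^2 - 24u - 12/5v - 12w - 8/5, LT = w^2.
r = -7/4v - 8w, LT = v.

S(g_1,r): lcm = uv. S = -32/7uw + 1.
  reduce S modulo (g_1, g_2, r):
  remainder -32/7uw + 1 ≠ 0; add m_4 = -32/7uw + 1 to the basis.

S(g_2,m_4): lcm = uw^2. S = -24u^2 - 12/5uv - 12uw - 8/5u + 7/32w.
  reduce S modulo (g_1, g_2, r, m_4):
  remainder -24u^2 - 8/5u + 7/32w - 9/40 ≠ 0; add m_5 = -24u^2 - 8/5u + 7/32w - 9/40 to the basis.

The other S-polynomials (S(g_1,g_2), S(g_2,r), S(g_1,m_4), S(r,m_4), S(g_1,m_5), S(g_2,m_5), S(r,m_5), S(m_4,m_5)) all reduce to 0 modulo the current basis, so we have a Gröbner basis.
Inter-reduce: drop elements whose leading term is divisible by another's, tail-reduce, and make monic.
Reduced Gröbner basis: {u^2 + 1/15u - 7/768w + 3/320, uw - 7/32, w^2 - 24u - 36/35w - 8/5, v + 32/7w}.
The reduced Gröbner basis of I + (p) is {u^2 + 1/15u - 7/768w + 3/320, uw - 7/32, w^2 - 24u - 36/35w - 8/5, v + 32/7w} ≠ {1}, a proper ideal, so the enlarged system stays consistent: p is independent of I, with normal form -7/4v - 8w.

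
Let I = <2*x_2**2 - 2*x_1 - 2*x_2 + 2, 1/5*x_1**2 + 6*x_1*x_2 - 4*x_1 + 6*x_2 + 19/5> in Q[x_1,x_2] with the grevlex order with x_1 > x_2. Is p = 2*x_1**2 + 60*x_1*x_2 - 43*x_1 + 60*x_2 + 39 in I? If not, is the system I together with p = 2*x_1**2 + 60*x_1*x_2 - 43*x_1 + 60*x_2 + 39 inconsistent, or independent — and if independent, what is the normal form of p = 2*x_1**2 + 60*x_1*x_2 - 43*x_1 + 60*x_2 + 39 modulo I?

First compute the reduced Gröbner basis of I by Buchberger's algorithm.
f_1 = 2*x_2**2 - 2*x_1 - 2*x_2 + 2, LT = x_2**2.
f_2 = 1/5*x_1**2 + 6*x_1*x_2 - 4*x_1 + 6*x_2 + 19/5, LT = x_1**2.

The S-polynomials (S(f_1,f_2)) all reduce to 0 modulo the current basis, so we have a Gröbner basis.
Inter-reduce: drop elements whose leading term is divisible by another's, tail-reduce, and make monic.
Reduced Gröbner basis: {x_1**2 + 30*x_1*x_2 - 20*x_1 + 30*x_2 + 19, x_2**2 - x_1 - x_2 + 1}.
Label its elements g_1 = x_1**2 + 30*x_1*x_2 - 20*x_1 + 30*x_2 + 19, g_2 = x_2**2 - x_1 - x_2 + 1.

Reduce p = 2*x_1**2 + 60*x_1*x_2 - 43*x_1 + 60*x_2 + 39 modulo G:
  leading term x_1**2: subtract (2)·g_1 from 2*x_1**2 + 60*x_1*x_2 - 43*x_1 + 60*x_2 + 39 → -3*x_1 + 1
  leading term x_1: no divisor's leading term divides it; move -3*x_1 to the remainder.
  leading term 1: no divisor's leading term divides it; move 1 to the remainder.
  normal form = -3*x_1 + 1.
The normal form is nonzero, so p ∉ I. Since p minus its normal form lies in I, I + (p) = I + (r) where r = -3*x_1 + 1; decide whether this ideal is the whole ring.
Run Buchberger on G together with r (pairs among the g_i already reduce to 0 since G is a Gröbner basis):
g_1 = x_1**2 + 30*x_1*x_2 - 20*x_1 + 30*x_2 + 19, LT = x_1**2.
g_2 = x_2**2 - x_1 - x_2 + 1, LT = x_2**2.
r = -3*x_1 + 1, LT = x_1.

S(g_1,r): lcm = x_1**2. S = 30*x_1*x_2 - 59/3*x_1 + 30*x_2 + 19.
  leading term x_1*x_2: subtract (-10*x_2)·r from 30*x_1*x_2 - 59/3*x_1 + 30*x_2 + 19 → -59/3*x_1 + 40*x_2 + 19
  leading term x_1: subtract (59/9)·r from -59/3*x_1 + 40*x_2 + 19 → 40*x_2 + 112/9
  leading term x_2: no divisor's leading term divides it; move 40*x_2 to the remainder.
  leading term 1: no divisor's leading term divides it; move 112/9 to the remainder.
  remainder 40*x_2 + 112/9 ≠ 0; add m_4 = 40*x_2 + 112/9 to the basis.

S(g_2,m_4): lcm = x_2**2. S = -x_1 - 59/45*x_2 + 1.
  leading term x_1: subtract (1/3)·r from -x_1 - 59/45*x_2 + 1 → -59/45*x_2 + 2/3
  leading term x_2: subtract (-59/1800)·m_4 from -59/45*x_2 + 2/3 → 2176/2025
  leading term 1: no divisor's leading term divides it; move 2176/2025 to the remainder.
  remainder 2176/2025 ≠ 0; add m_5 = 2176/2025 to the basis.

The other S-polynomials (S(g_1,g_2), S(g_2,r), S(g_1,m_4), S(r,m_4), S(g_1,m_5), S(g_2,m_5), S(r,m_5), S(m_4,m_5)) all reduce to 0 modulo the current basis, so we have a Gröbner basis.
Inter-reduce: drop elements whose leading term is divisible by another's, tail-reduce, and make monic.
Reduced Gröbner basis: {1}.
The reduced Gröbner basis of I + (p) is {1}: the ideal is the whole ring, so the enlarged system has no common solution — adjoining p is inconsistent.

Adjoining 2*x_1**2 + 60*x_1*x_2 - 43*x_1 + 60*x_2 + 39 makes the ideal the whole ring: the system is inconsistent.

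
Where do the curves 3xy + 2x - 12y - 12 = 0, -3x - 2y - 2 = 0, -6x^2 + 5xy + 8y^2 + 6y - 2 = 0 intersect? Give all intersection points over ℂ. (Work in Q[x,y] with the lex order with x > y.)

Compute a lex Gröbner basis by Buchberger's algorithm.
f_1 = 3xy + 2x - 12y - 12, LT = xy.
f_2 = -3x - 2y - 2, LT = x.
f_3 = -6x^2 + 5xy + 8y^2 + 6y - 2, LT = x^2.

S(f_1,f_2): lcm = xy. S = 2/3x - 2/3y^2 - 14/3y - 4.
  leading term x: subtract (-2/9)·f_2 from 2/3x - 2/3y^2 - 14/3y - 4 → -2/3y^2 - 46/9y - 40/9
  leading term y^2: no divisor's leading term divides it; move -2/3y^2 to the remainder.
  leading term y: no divisor's leading term divides it; move -46/9y to the remainder.
  leading term 1: no divisor's leading term divides it; move -40/9 to the remainder.
  remainder -2/3y^2 - 46/9y - 40/9 ≠ 0; add h_4 = -2/3y^2 - 46/9y - 40/9 to the basis.

S(f_1,f_3): lcm = x^2y. S = 2/3x^2 + 5/6xy^2 - 4xy - 4x + 4/3y^3 + y^2 - 1/3y.
  leading term x^2: subtract (-2/9x)·f_2 from 2/3x^2 + 5/6xy^2 - 4xy - 4x + 4/3y^3 + y^2 - 1/3y → 5/6xy^2 - 40/9xy - 40/9x + 4/3y^3 + y^2 - 1/3y
  leading term xy^2: subtract (5/18y)·f_1 from 5/6xy^2 - 40/9xy - 40/9x + 4/3y^3 + y^2 - 1/3y → -5xy - 40/9x + 4/3y^3 + 13/3y^2 + 3y
  leading term xy: subtract (-5/3)·f_1 from -5xy - 40/9x + 4/3y^3 + 13/3y^2 + 3y → -10/9x + 4/3y^3 + 13/3y^2 - 17y - 20
  leading term x: subtract (10/27)·f_2 from -10/9x + 4/3y^3 + 13/3y^2 - 17y - 20 → 4/3y^3 + 13/3y^2 - 439/27y - 520/27
  leading term y^3: subtract (-2y)·h_4 from 4/3y^3 + 13/3y^2 - 439/27y - 520/27 → -53/9y^2 - 679/27y - 520/27
  leading term y^2: subtract (53/6)·h_4 from -53/9y^2 - 679/27y - 520/27 → 20y + 20
  leading term y: no divisor's leading term divides it; move 20y to the remainder.
  leading term 1: no divisor's leading term divides it; move 20 to the remainder.
  remainder 20y + 20 ≠ 0; add h_5 = 20y + 20 to the basis.

The other S-polynomials (S(f_2,f_3), S(f_1,h_4), S(f_2,h_4), S(f_3,h_4), S(f_1,h_5), S(f_2,h_5), S(f_3,h_5), S(h_4,h_5)) all reduce to 0 modulo the current basis, so we have a Gröbner basis.
Inter-reduce: drop elements whose leading term is divisible by another's, tail-reduce, and make monic.
Reduced Gröbner basis: {x, y + 1}.

From the last basis element, y + 1 = 0, so y takes values in {-1}. Each choice, substituted upward through the basis, yields the corresponding point(s) of the solution set.
  y = -1: the earlier basis element becomes x = 0, giving x = 0 — point (0, -1).
Each listed point satisfies every original equation (direct substitution).

{(0, -1)}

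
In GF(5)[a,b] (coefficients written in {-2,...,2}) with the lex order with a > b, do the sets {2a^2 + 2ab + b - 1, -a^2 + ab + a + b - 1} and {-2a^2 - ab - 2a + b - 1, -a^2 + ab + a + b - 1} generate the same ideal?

For a fixed monomial order, each ideal has a unique reduced Gröbner basis; comparing bases decides equality.
Buchberger on the first generating set:
f_1 = 2a^2 + 2ab + b - 1, LT = a^2.
f_2 = -a^2 + ab + a + b - 1, LT = a^2.

S(f_1,f_2): lcm = a^2. S = 2ab + a - b + 1.
  leading term ab: no divisor's leading term divides it; move 2ab to the remainder.
  leading term a: no divisor's leading term divides it; move a to the remainder.
  leading term b: no divisor's leading term divides it; move -b to the remainder.
  leading term 1: no divisor's leading term divides it; move 1 to the remainder.
  remainder 2ab + a - b + 1 ≠ 0; add g_3 = 2ab + a - b + 1 to the basis.

S(f_1,g_3): lcm = a^2b. S = 2a^2 + ab^2 - 2ab + 2a - 2b^2 + 2b.
  leading term a^2: subtract (1)·f_1 from 2a^2 + ab^2 - 2ab + 2a - 2b^2 + 2b → ab^2 + ab + 2a - 2b^2 + b + 1
  leading term ab^2: subtract (-2b)·g_3 from ab^2 + ab + 2a - 2b^2 + b + 1 → -2ab + 2a + b^2 - 2b + 1
  leading term ab: subtract (-1)·g_3 from -2ab + 2a + b^2 - 2b + 1 → -2a + b^2 + 2b + 2
  leading term a: no divisor's leading term divides it; move -2a to the remainder.
  leading term b^2: no divisor's leading term divides it; move b^2 to the remainder.
  leading term b: no divisor's leading term divides it; move 2b to the remainder.
  leading term 1: no divisor's leading term divides it; move 2 to the remainder.
  remainder -2a + b^2 + 2b + 2 ≠ 0; add g_4 = -2a + b^2 + 2b + 2 to the basis.

S(f_2,g_3): lcm = a^2b. S = 2a^2 - ab^2 + 2ab + 2a - b^2 + b.
  leading term a^2: subtract (1)·f_1 from 2a^2 - ab^2 + 2ab + 2a - b^2 + b → -ab^2 + 2a - b^2 + 1
  leading term ab^2: subtract (2b)·g_3 from -ab^2 + 2a - b^2 + 1 → -2ab + 2a + b^2 - 2b + 1
  leading term ab: subtract (-1)·g_3 from -2ab + 2a + b^2 - 2b + 1 → -2a + b^2 + 2b + 2
  leading term a: subtract (1)·g_4 from -2a + b^2 + 2b + 2 → 0
  remainder 0.

S(f_1,g_4): lcm = a^2. S = -2ab^2 + 2ab + a - 2b + 2.
  leading term ab^2: subtract (-b)·g_3 from -2ab^2 + 2ab + a - 2b + 2 → -2ab + a - b^2 - b + 2
  leading term ab: subtract (-1)·g_3 from -2ab + a - b^2 - b + 2 → 2a - b^2 - 2b - 2
  leading term a: subtract (-1)·g_4 from 2a - b^2 - 2b - 2 → 0
  remainder 0.

S(f_2,g_4): lcm = a^2. S = -2ab^2 - b + 1.
  leading term ab^2: subtract (-b)·g_3 from -2ab^2 - b + 1 → ab - b^2 + 1
  leading term ab: subtract (-2)·g_3 from ab - b^2 + 1 → 2a - b^2 - 2b - 2
  leading term a: subtract (-1)·g_4 from 2a - b^2 - 2b - 2 → 0
  remainder 0.

S(g_3,g_4): lcm = ab. S = -2a - 2b^3 + b^2 - 2b - 2.
  leading term a: subtract (1)·g_4 from -2a - 2b^3 + b^2 - 2b - 2 → -2b^3 + b + 1
  leading term b^3: no divisor's leading term divides it; move -2b^3 to the remainder.
  leading term b: no divisor's leading term divides it; move b to the remainder.
  leading term 1: no divisor's leading term divides it; move 1 to the remainder.
  remainder -2b^3 + b + 1 ≠ 0; add g_5 = -2b^3 + b + 1 to the basis.

S(f_1,g_5): leading monomials are coprime, so the S-polynomial reduces to 0 (Buchberger's first criterion).
S(f_2,g_5): leading monomials are coprime, so the S-polynomial reduces to 0 (Buchberger's first criterion).
S(g_3,g_5): lcm = ab^3. S = -2ab^2 - 2ab - 2a + 2b^3 - 2b^2.
  leading term ab^2: subtract (-b)·g_3 from -2ab^2 - 2ab - 2a + 2b^3 - 2b^2 → -ab - 2a + 2b^3 + 2b^2 + b
  leading term ab: subtract (2)·g_3 from -ab - 2a + 2b^3 + 2b^2 + b → a + 2b^3 + 2b^2 - 2b - 2
  leading term a: subtract (2)·g_4 from a + 2b^3 + 2b^2 - 2b - 2 → 2b^3 - b - 1
  leading term b^3: subtract (-1)·g_5 from 2b^3 - b - 1 → 0
  remainder 0.

S(g_4,g_5): leading monomials are coprime, so the S-polynomial reduces to 0 (Buchberger's first criterion).
Every S-polynomial of the final basis reduces to 0, so we have a Gröbner basis.
Inter-reduce: drop elements whose leading term is divisible by another's, tail-reduce, and make monic.
Reduced Gröbner basis: {a + 2b^2 - b - 1, b^3 + 2b + 2}.

Buchberger on the second generating set:
h_1 = -2a^2 - ab - 2a + b - 1, LT = a^2.
h_2 = -a^2 + ab + a + b - 1, LT = a^2.

S(h_1,h_2): lcm = a^2. S = -ab + 2a - 2b + 2.
  leading term ab: no divisor's leading term divides it; move -ab to the remainder.
  leading term a: no divisor's leading term divides it; move 2a to the remainder.
  leading term b: no divisor's leading term divides it; move -2b to the remainder.
  leading term 1: no divisor's leading term divides it; move 2 to the remainder.
  remainder -ab + 2a - 2b + 2 ≠ 0; add k_3 = -ab + 2a - 2b + 2 to the basis.

S(h_1,k_3): lcm = a^2b. S = 2a^2 - 2ab^2 - ab + 2a + 2b^2 - 2b.
  leading term a^2: subtract (-1)·h_1 from 2a^2 - 2ab^2 - ab + 2a + 2b^2 - 2b → -2ab^2 - 2ab + 2b^2 - b - 1
  leading term ab^2: subtract (2b)·k_3 from -2ab^2 - 2ab + 2b^2 - b - 1 → -ab + b^2 - 1
  leading term ab: subtract (1)·k_3 from -ab + b^2 - 1 → -2a + b^2 + 2b + 2
  leading term a: no divisor's leading term divides it; move -2a to the remainder.
  leading term b^2: no divisor's leading term divides it; move b^2 to the remainder.
  leading term b: no divisor's leading term divides it; move 2b to the remainder.
  leading term 1: no divisor's leading term divides it; move 2 to the remainder.
  remainder -2a + b^2 + 2b + 2 ≠ 0; add k_4 = -2a + b^2 + 2b + 2 to the basis.

S(h_2,k_3): lcm = a^2b. S = 2a^2 - ab^2 + 2ab + 2a - b^2 + b.
  leading term a^2: subtract (-1)·h_1 from 2a^2 - ab^2 + 2ab + 2a - b^2 + b → -ab^2 + ab - b^2 + 2b - 1
  leading term ab^2: subtract (b)·k_3 from -ab^2 + ab - b^2 + 2b - 1 → -ab + b^2 - 1
  leading term ab: subtract (1)·k_3 from -ab + b^2 - 1 → -2a + b^2 + 2b + 2
  leading term a: subtract (1)·k_4 from -2a + b^2 + 2b + 2 → 0
  remainder 0.

S(h_1,k_4): lcm = a^2. S = -2ab^2 - ab + 2a + 2b - 2.
  leading term ab^2: subtract (2b)·k_3 from -2ab^2 - ab + 2a + 2b - 2 → 2a - b^2 - 2b - 2
  leading term a: subtract (-1)·k_4 from 2a - b^2 - 2b - 2 → 0
  remainder 0.

S(h_2,k_4): lcm = a^2. S = -2ab^2 - b + 1.
  leading term ab^2: subtract (2b)·k_3 from -2ab^2 - b + 1 → ab - b^2 + 1
  leading term ab: subtract (-1)·k_3 from ab - b^2 + 1 → 2a - b^2 - 2b - 2
  leading term a: subtract (-1)·k_4 from 2a - b^2 - 2b - 2 → 0
  remainder 0.

S(k_3,k_4): lcm = ab. S = -2a - 2b^3 + b^2 - 2b - 2.
  leading term a: subtract (1)·k_4 from -2a - 2b^3 + b^2 - 2b - 2 → -2b^3 + b + 1
  leading term b^3: no divisor's leading term divides it; move -2b^3 to the remainder.
  leading term b: no divisor's leading term divides it; move b to the remainder.
  leading term 1: no divisor's leading term divides it; move 1 to the remainder.
  remainder -2b^3 + b + 1 ≠ 0; add k_5 = -2b^3 + b + 1 to the basis.

S(h_1,k_5): leading monomials are coprime, so the S-polynomial reduces to 0 (Buchberger's first criterion).
S(h_2,k_5): leading monomials are coprime, so the S-polynomial reduces to 0 (Buchberger's first criterion).
S(k_3,k_5): lcm = ab^3. S = -2ab^2 - 2ab - 2a + 2b^3 - 2b^2.
  leading term ab^2: subtract (2b)·k_3 from -2ab^2 - 2ab - 2a + 2b^3 - 2b^2 → -ab - 2a + 2b^3 + 2b^2 + b
  leading term ab: subtract (1)·k_3 from -ab - 2a + 2b^3 + 2b^2 + b → a + 2b^3 + 2b^2 - 2b - 2
  leading term a: subtract (2)·k_4 from a + 2b^3 + 2b^2 - 2b - 2 → 2b^3 - b - 1
  leading term b^3: subtract (-1)·k_5 from 2b^3 - b - 1 → 0
  remainder 0.

S(k_4,k_5): leading monomials are coprime, so the S-polynomial reduces to 0 (Buchberger's first criterion).
Every S-polynomial of the final basis reduces to 0, so we have a Gröbner basis.
Inter-reduce: drop elements whose leading term is divisible by another's, tail-reduce, and make monic.
Reduced Gröbner basis: {a + 2b^2 - b - 1, b^3 + 2b + 2}.

Same reduced basis, so the two generating sets span the same ideal.

Yes, the ideals are equal.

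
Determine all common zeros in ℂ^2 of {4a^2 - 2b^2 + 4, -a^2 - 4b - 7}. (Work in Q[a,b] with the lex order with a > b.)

Compute a lex Gröbner basis by Buchberger's algorithm.
f_1 = 4a^2 - 2b^2 + 4, LT = a^2.
f_2 = -a^2 - 4b - 7, LT = a^2.

S(f_1,f_2): lcm = a^2. S = -1/2b^2 - 4b - 6.
  leading term b^2: no divisor's leading term divides it; move -1/2b^2 to the remainder.
  leading term b: no divisor's leading term divides it; move -4b to the remainder.
  leading term 1: no divisor's leading term divides it; move -6 to the remainder.
  remainder -1/2b^2 - 4b - 6 ≠ 0; add h_3 = -1/2b^2 - 4b - 6 to the basis.

The other S-polynomials (S(f_1,h_3), S(f_2,h_3)) all reduce to 0 modulo the current basis, so we have a Gröbner basis.
Inter-reduce: drop elements whose leading term is divisible by another's, tail-reduce, and make monic.
Reduced Gröbner basis: {a^2 + 4b + 7, b^2 + 8b + 12}.

Since the basis is lex-ordered, b^2 + 8b + 12 is univariate in b. Its roots are {-6, -2}. Back-substituting each root into the other basis elements fixes the other coordinates.
  b = -6: the earlier basis element becomes a^2 - 17 = 0, giving a = -sqrt(17), sqrt(17) — points (-sqrt(17), -6), (sqrt(17), -6).
  b = -2: the earlier basis element becomes a^2 - 1 = 0, giving a = -1, 1 — points (-1, -2), (1, -2).

{(-sqrt(17), -6), (sqrt(17), -6), (-1, -2), (1, -2)}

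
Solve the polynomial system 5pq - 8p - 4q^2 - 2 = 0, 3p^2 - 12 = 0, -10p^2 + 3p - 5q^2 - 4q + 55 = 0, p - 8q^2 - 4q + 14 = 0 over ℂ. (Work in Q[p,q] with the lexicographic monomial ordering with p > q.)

{(-2, 1)}

Compute a lex Gröbner basis by Buchberger's algorithm.
f_1 = 5pq - 8p - 4q^2 - 2, LT = pq.
f_2 = 3p^2 - 12, LT = p^2.
f_3 = -10p^2 + 3p - 5q^2 - 4q + 55, LT = p^2.
f_4 = p - 8q^2 - 4q + 14, LT = p.

S(f_1,f_2): lcm = p^2q. S = -8/5p^2 - 4/5pq^2 - 2/5p + 4q.
  reduce S modulo (f_1, f_2, f_3, f_4):
  remainder -16/25q^3 - 2576/125q^2 - 764/125q + 684/25 ≠ 0; add h_5 = -16/25q^3 - 2576/125q^2 - 764/125q + 684/25 to the basis.

S(f_1,f_3): lcm = p^2q. S = -8/5p^2 - 4/5pq^2 + 3/10pq - 2/5p - 1/2q^3 - 2/5q^2 + 11/2q.
  reduce S modulo (f_1, f_2, f_3, f_4, h_5):
  remainder 989/50q^2 + 1639/200q - 1119/40 ≠ 0; add h_6 = 989/50q^2 + 1639/200q - 1119/40 to the basis.

S(f_1,f_4): lcm = pq. S = -8/5p + 8q^3 + 16/5q^2 - 14q - 2/5.
  reduce S modulo (f_1, f_2, f_3, f_4, h_5, h_6):
  remainder 13750/989q - 13750/989 ≠ 0; add h_7 = 13750/989q - 13750/989 to the basis.

The other S-polynomials (S(f_2,f_3), S(f_2,f_4), S(f_3,f_4), S(f_1,h_5), S(f_2,h_5), S(f_3,h_5), S(f_4,h_5), S(f_1,h_6), S(f_2,h_6), S(f_3,h_6), S(f_4,h_6), S(h_5,h_6), S(f_1,h_7), S(f_2,h_7), S(f_3,h_7), S(f_4,h_7), S(h_5,h_7), S(h_6,h_7)) all reduce to 0 modulo the current basis, so we have a Gröbner basis.
Inter-reduce: drop elements whose leading term is divisible by another's, tail-reduce, and make monic.
Reduced Gröbner basis: {p + 2, q - 1}.

Since the basis is lex-ordered, q - 1 is univariate in q. Its roots are {1}. Back-substituting each root into the other basis elements fixes the other coordinates.
  q = 1: the earlier basis element becomes p + 2 = 0, giving p = -2 — point (-2, 1).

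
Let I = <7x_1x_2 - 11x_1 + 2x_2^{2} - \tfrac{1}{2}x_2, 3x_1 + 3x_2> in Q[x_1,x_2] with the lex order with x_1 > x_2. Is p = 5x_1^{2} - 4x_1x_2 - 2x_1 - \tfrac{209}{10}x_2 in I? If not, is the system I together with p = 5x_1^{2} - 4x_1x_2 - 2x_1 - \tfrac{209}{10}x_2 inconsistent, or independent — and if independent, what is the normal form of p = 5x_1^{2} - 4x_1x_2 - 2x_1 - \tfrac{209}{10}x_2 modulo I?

First compute the reduced Gröbner basis of I by Buchberger's algorithm.
f_1 = 7x_1x_2 - 11x_1 + 2x_2^{2} - \tfrac{1}{2}x_2, LT = x_1x_2.
f_2 = 3x_1 + 3x_2, LT = x_1.

S(f_1,f_2): lcm = x_1x_2. S = -\tfrac{11}{7}x_1 - \tfrac{5}{7}x_2^{2} - \tfrac{1}{14}x_2.
  reduce S modulo (f_1, f_2):
  remainder -\tfrac{5}{7}x_2^{2} + \tfrac{3}{2}x_2 ≠ 0; add h_3 = -\tfrac{5}{7}x_2^{2} + \tfrac{3}{2}x_2 to the basis.

The other S-polynomials (S(f_1,h_3), S(f_2,h_3)) all reduce to 0 modulo the current basis, so we have a Gröbner basis.
Inter-reduce: drop elements whose leading term is divisible by another's, tail-reduce, and make monic.
Reduced Gröbner basis: {x_1 + x_2, x_2^{2} - \tfrac{21}{10}x_2}.
Label its elements g_1 = x_1 + x_2, g_2 = x_2^{2} - \tfrac{21}{10}x_2.

Reduce p = 5x_1^{2} - 4x_1x_2 - 2x_1 - \tfrac{209}{10}x_2 modulo G:
  leading term x_1^{2}: subtract (5x_1)·g_1 from 5x_1^{2} - 4x_1x_2 - 2x_1 - \tfrac{209}{10}x_2 → -9x_1x_2 - 2x_1 - \tfrac{209}{10}x_2
  leading term x_1x_2: subtract (-9x_2)·g_1 from -9x_1x_2 - 2x_1 - \tfrac{209}{10}x_2 → -2x_1 + 9x_2^{2} - \tfrac{209}{10}x_2
  leading term x_1: subtract (-2)·g_1 from -2x_1 + 9x_2^{2} - \tfrac{209}{10}x_2 → 9x_2^{2} - \tfrac{189}{10}x_2
  leading term x_2^{2}: subtract (9)·g_2 from 9x_2^{2} - \tfrac{189}{10}x_2 → 0
  normal form = 0.
Since the normal form is 0, p ∈ I.

5x_1^{2} - 4x_1x_2 - 2x_1 - \tfrac{209}{10}x_2 lies in I (it reduces to 0).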